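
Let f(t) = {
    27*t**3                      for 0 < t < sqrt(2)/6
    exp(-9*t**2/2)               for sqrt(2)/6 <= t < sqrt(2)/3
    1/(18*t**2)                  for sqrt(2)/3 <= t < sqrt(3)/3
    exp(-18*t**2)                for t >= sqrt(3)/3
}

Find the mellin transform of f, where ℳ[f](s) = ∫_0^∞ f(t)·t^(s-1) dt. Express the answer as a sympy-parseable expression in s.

(sqrt(3)/6)**s*(-6*2**s*6**(s/2)*(s - 2)*(s + 3)*uppergamma(s/2, 1) + 6*6**(s/2)*(s - 2)*(s + 3)*uppergamma(s/2, 6) + 3*sqrt(2)*6**(s/2)*(s - 2) + 2*6**s*(s + 3) + 6*(2*sqrt(6))**s*(s - 2)*(s + 3)*uppergamma(s/2, 1/4) - 3*(2*sqrt(6))**s*(s + 3))/(12*3**s*(s - 2)*(s + 3))
  Re(s) > -3

remove the common scale on t first: t**3 on [0, sqrt(2)/2); exp(-t**2/2) on [sqrt(2)/2, sqrt(2)); 1/(2*t**2) on [sqrt(2), sqrt(3)); …
peel off the power substitution: t**(3/2) on [0, 1/2); exp(-t/2) on [1/2, 2); 1/(2*t) on [2, 3); …
integrate the 4 segments split at sqrt(2)/6, sqrt(2)/3, sqrt(3)/3, then add the results
between 0 and sqrt(2)/6 the integrand is 27*t**3·t^(s-1)
∫ over [sqrt(2)/6, sqrt(2)/3) of exp(-9*t**2/2)·t^(s-1) joins the sum
on [sqrt(2)/3, sqrt(3)/3) integrate f = 1/(18*t**2) against the kernel
[sqrt(3)/3, ∞) adds the kernel integral of exp(-18*t**2)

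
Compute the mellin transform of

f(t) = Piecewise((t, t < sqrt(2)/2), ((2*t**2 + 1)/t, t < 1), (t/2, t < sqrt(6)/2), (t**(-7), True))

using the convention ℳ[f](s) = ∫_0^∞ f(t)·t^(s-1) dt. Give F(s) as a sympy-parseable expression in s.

remove the shared t-power first: t**2 on [0, sqrt(2)/2); 2*t**2 + 1 on [sqrt(2)/2, 1); t**2/2 on [1, sqrt(6)/2); …
the power substitution comes off first: t on [0, 1/2); 2*t + 1 on [1/2, 1); t/2 on [1, 3/2); …
along the cuts sqrt(2)/2, 1, sqrt(6)/2, ℳ[f](s) splits into 4 integrals
over [0, sqrt(2)/2), the kernel integral of t enters the sum
for t in [sqrt(2)/2, 1): the term is ∫ (2*t**2 + 1)/t·t^(s-1)
over [1, sqrt(6)/2), the kernel integral of t/2 enters the sum
over [sqrt(6)/2, ∞), the kernel integral of t**(-7) enters the sum

2**(-s/2 - 3/2)*(405*2**(s/2 + 1/2)*(s - 7)*(s - 1) + 81*2**(s/2 + 5/2)*(s - 7) - 32*3**(s/2 + 1/2)*(s - 1)*(s + 1) + 3**(s/2 + 9/2)*(s - 7)*(s - 1) - 648*s - 486*(s - 7)*(s - 1) + 4536)/(81*(s - 7)*(s - 1)*(s + 1))
  -1 < Re(s) < 7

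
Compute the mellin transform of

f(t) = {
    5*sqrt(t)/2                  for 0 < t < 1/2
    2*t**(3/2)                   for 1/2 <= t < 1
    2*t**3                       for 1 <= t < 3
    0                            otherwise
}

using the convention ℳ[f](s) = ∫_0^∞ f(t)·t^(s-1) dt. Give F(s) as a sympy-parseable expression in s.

(6*2**(1/2 - s)*s**2 + 31*2**(1/2 - s)*s + 39*2**(1/2 - s) + 432*3**s*s**2 + 864*3**s*s + 324*3**s + 24*s + 12)/(2*(4*s**3 + 20*s**2 + 27*s + 9))
  Re(s) > -1/2

linearity at 1/2, 1 turns ℳ[f](s) into 3 summed integrals
on [0, 1/2) integrate f = 5*sqrt(t)/2 against the kernel
between 1/2 and 1 the integrand is 2*t**(3/2)·t^(s-1)
the [1, 3) slice contributes ∫ 2*t**3·t^(s-1) dt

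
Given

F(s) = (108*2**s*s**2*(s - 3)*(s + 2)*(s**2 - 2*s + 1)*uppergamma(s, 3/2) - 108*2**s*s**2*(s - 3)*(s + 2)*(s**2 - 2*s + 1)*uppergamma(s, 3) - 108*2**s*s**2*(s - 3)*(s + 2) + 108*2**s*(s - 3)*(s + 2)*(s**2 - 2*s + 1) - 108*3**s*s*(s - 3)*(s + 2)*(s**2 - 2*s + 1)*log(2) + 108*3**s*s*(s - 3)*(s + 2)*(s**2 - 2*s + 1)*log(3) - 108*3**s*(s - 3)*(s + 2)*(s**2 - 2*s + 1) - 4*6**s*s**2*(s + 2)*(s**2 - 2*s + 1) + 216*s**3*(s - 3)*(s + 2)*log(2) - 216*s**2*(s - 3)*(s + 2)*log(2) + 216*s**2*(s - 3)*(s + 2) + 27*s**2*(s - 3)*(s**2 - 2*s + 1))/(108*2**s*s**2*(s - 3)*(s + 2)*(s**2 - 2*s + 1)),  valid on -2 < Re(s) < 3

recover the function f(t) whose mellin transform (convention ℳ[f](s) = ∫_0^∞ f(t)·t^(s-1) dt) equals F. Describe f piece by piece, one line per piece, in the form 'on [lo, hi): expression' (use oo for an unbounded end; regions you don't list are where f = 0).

on [0, 1/2): t**2
on [1/2, 1): log(t)/t
on [1, 3/2): log(t)
on [3/2, 3): exp(-t)
on [3, oo): t**(-3)

slice at 1/2, 1, 3/2, 3, transform all 5 pieces, and sum them
segment [0, 1/2) carries t**2; integrate it
segment 1/2 to 1 holds log(t)/t; add its integral
over [1, 3/2), the kernel integral of log(t) enters the sum
on [3/2, 3): add ∫ exp(-t)·t^(s-1) dt
∫ t**(-3)·t^(s-1) over [3, ∞)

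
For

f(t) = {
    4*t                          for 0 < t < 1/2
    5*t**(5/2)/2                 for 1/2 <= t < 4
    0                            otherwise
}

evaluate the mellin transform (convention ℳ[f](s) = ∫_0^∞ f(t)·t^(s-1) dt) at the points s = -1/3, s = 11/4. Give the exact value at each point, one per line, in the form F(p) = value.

decompose at 1/2; ℳ[f](s) sums the 2 pieces' integrals
segment [0, 1/2) carries 4*t; integrate it
the [1/2, 4) slice contributes ∫ 5*t**(5/2)/2·t^(s-1) dt

F(-1/3) = -15*2**(5/6)/104 + 279*2**(1/3)/13
F(11/4) = -5*2**(3/4)/672 + 2**(1/4)/15 + 10240*sqrt(2)/21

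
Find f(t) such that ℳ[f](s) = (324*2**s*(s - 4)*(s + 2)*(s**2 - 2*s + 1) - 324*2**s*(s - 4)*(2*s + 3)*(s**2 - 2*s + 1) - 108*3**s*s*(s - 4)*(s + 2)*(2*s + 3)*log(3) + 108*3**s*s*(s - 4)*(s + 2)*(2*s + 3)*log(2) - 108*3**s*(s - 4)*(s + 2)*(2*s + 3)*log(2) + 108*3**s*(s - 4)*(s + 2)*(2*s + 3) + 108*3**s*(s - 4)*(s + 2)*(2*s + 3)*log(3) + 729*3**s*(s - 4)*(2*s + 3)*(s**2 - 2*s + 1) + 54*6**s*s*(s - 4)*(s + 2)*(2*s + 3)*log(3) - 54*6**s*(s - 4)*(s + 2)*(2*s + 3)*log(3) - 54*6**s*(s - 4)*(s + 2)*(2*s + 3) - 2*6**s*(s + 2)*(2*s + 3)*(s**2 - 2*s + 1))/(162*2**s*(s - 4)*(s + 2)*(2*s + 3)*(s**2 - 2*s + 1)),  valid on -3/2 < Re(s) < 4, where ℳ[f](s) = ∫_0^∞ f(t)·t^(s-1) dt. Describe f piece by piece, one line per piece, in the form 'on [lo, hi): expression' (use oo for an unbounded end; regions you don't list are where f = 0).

on [0, 1): t**(3/2)
on [1, 3/2): 2*t**2
on [3/2, 3): log(t)/t
on [3, oo): t**(-4)

treat the 4 regions marked off by 1, 3/2, 3 separately and sum
the [0, 1) slice contributes ∫ t**(3/2)·t^(s-1) dt
∫ 2*t**2·t^(s-1) over [1, 3/2)
∫ log(t)/t·t^(s-1) over [3/2, 3)
on [3, ∞): add ∫ t**(-4)·t^(s-1) dt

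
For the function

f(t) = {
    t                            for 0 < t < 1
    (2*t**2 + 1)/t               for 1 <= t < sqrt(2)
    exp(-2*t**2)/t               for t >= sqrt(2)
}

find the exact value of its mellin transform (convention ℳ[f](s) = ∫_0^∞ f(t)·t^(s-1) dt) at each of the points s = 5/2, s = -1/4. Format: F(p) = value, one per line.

F(5/2) = -20/21 + 2**(1/4)*uppergamma(3/4, 4)/4 + 38*2**(3/4)/21
F(-1/4) = -8/15 + 2**(5/8)*uppergamma(-5/8, 4)/2 + 34*2**(3/8)/15

peel off the shared t-power: t**2 on [0, 1); 2*t**2 + 1 on [1, sqrt(2)); exp(-2*t**2) on [sqrt(2), ∞)
remove the power substitution first: t on [0, 1); 2*t + 1 on [1, 2); exp(-2*t) on [2, ∞)
integrate the 3 segments split at 1, sqrt(2), then add the results
between 0 and 1 the integrand is t·t^(s-1)
for t in [1, sqrt(2)): the term is ∫ (2*t**2 + 1)/t·t^(s-1)
on [sqrt(2), ∞): add ∫ exp(-2*t**2)/t·t^(s-1) dt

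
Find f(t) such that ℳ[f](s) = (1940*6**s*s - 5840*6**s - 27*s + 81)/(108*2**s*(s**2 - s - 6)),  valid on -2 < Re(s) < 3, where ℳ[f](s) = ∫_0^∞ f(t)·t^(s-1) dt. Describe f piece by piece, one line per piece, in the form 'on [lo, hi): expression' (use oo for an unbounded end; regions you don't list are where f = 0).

back out the shared t-power: t on [0, 1/2); 2*t on [1/2, 3); t**(-4) on [3, ∞)
breakpoints 1/2, 3: one integral from each of the 3 segments
∫ t**2·t^(s-1) over [0, 1/2)
segment [1/2, 3) carries 2*t**2; integrate it
segment 3 to ∞ holds t**(-3); add its integral

on [0, 1/2): t**2
on [1/2, 3): 2*t**2
on [3, oo): t**(-3)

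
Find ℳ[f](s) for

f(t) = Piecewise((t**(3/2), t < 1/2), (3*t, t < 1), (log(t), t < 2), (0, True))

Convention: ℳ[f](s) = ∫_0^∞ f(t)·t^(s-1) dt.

(-2*2**(2*s)*(s + 1)*(2*s + 3) + 6*2**s*s**2*(2*s + 3) + 2*2**s*(s + 1)*(2*s + 3) + 4**s*s*(s + 1)*(2*s + 3)*log(4) + sqrt(2)*s**2*(s + 1) - 3*s**2*(2*s + 3))/(2*2**s*s**2*(s + 1)*(2*s + 3))
  Re(s) > -3/2

linearity at 1/2, 1 turns ℳ[f](s) into 3 summed integrals
between 0 and 1/2 the integrand is t**(3/2)·t^(s-1)
on [1/2, 1): add ∫ 3*t·t^(s-1) dt
∫ over [1, 2) of log(t)·t^(s-1) joins the sum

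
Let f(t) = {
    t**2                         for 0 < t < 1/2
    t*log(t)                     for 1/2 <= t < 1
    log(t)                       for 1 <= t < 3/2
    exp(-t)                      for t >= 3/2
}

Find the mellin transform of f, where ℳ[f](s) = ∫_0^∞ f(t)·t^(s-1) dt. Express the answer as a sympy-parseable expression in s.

along the cuts 1/2, 1, 3/2, ℳ[f](s) splits into 4 integrals
for t in [0, 1/2): the term is ∫ t**2·t^(s-1)
on [1/2, 1) integrate f = t*log(t) against the kernel
over [1, 3/2), the kernel integral of log(t) enters the sum
the [3/2, ∞) slice contributes ∫ exp(-t)·t^(s-1) dt

(4*2**s*s**2*(s + 2)*(s**2 + 2*s + 1)*uppergamma(s, 3/2) - 4*2**s*s**2*(s + 2) + 4*2**s*(s + 2)*(s**2 + 2*s + 1) + 3**s*s*(s + 2)*(-4*log(2) + 4*log(3))*(s**2 + 2*s + 1) - 4*3**s*(s + 2)*(s**2 + 2*s + 1) + s**3*(s + 2)*log(4) + s**2*(s + 2)*log(4) + 2*s**2*(s + 2) + s**2*(s**2 + 2*s + 1))/(4*2**s*s**2*(s + 2)*(s**2 + 2*s + 1))
  Re(s) > -2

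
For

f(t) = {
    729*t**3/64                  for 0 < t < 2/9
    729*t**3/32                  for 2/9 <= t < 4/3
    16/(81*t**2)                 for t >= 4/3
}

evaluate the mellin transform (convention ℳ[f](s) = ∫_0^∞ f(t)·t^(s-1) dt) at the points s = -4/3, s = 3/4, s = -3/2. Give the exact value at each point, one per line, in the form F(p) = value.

strip the common scale on t: 27*t**3/8 on [0, 1/3); 27*t**3/4 on [1/3, 2); 4/(9*t**2) on [2, ∞)
invert the common scale on t to get t**3 on [0, 1/2); 2*t**3 on [1/2, 3); t**(-2) on [3, ∞)
back out the shared t-power: t on [0, 1/2); 2*t on [1/2, 3); t**(-4) on [3, ∞)
decompose at 2/9, 4/3; ℳ[f](s) sums the 3 pieces' integrals
piece [0, 2/9): integrate 729*t**3/64 against the kernel
the [2/9, 4/3) slice contributes ∫ 729*t**3/32·t^(s-1) dt
piece [4/3, ∞): integrate 16/(81*t**2) against the kernel

F(-4/3) = 6**(2/3)*(-81 + 973*6**(2/3))/480
F(3/4) = 2**(3/4)*sqrt(3)*(-3 + 1304*6**(3/4))/810
F(-3/2) = sqrt(2)*(-189 + 2270*sqrt(6))/336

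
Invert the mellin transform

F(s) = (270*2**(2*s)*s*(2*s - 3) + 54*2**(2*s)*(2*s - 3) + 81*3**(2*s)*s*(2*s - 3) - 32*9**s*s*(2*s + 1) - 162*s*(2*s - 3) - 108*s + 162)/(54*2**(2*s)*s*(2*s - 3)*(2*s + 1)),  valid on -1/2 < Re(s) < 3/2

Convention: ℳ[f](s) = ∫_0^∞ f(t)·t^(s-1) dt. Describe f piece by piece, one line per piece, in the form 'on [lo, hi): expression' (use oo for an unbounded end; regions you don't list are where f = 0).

on [0, 1/4): sqrt(t)
on [1/4, 1): 2*sqrt(t) + 1
on [1, 9/4): sqrt(t)/2
on [9/4, oo): t**(-3/2)

remove the power substitution first: t on [0, 1/2); 2*t + 1 on [1/2, 1); t/2 on [1, 3/2); …
along the cuts 1/4, 1, 9/4, ℳ[f](s) splits into 4 integrals
piece [0, 1/4): integrate sqrt(t) against the kernel
segment 1/4 to 1 holds (2*sqrt(t) + 1); add its integral
on [1, 9/4) integrate f = sqrt(t)/2 against the kernel
piece [9/4, ∞): integrate t**(-3/2) against the kernel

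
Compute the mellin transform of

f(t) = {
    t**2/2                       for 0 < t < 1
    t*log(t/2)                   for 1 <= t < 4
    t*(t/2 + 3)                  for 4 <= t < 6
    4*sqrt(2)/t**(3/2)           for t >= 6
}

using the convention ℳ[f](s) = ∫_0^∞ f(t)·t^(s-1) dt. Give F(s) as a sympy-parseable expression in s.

the shared t-power comes off first: t/2 on [0, 1); log(t/2) on [1, 4); t/2 + 3 on [4, 6); …
the common scale on t comes off first: t on [0, 1/2); log(t) on [1/2, 2); t + 3 on [2, 3); …
treat the 4 regions marked off by 1, 4, 6 separately and sum
∫ t**2/2·t^(s-1) over [0, 1)
the [1, 4) slice contributes ∫ t*log(t/2)·t^(s-1) dt
∫ t*(t/2 + 3)·t^(s-1) over [4, 6)
on [6, ∞) integrate f = 4*sqrt(2)/t**(3/2) against the kernel

(360*2**(2*s)*(3 - 2*s)*(s + 1)**2 + 72*2**(2*s)*(s + 1)*(s + 2)*(2*s - 3)*log(2) - 216*2**(2*s)*(s + 1)*(2*s - 3) - 72*2**(2*s)*(s + 2)*(2*s - 3) - 8*sqrt(3)*6**s*(s + 1)**2*(s + 2) + 648*6**s*(s + 1)**2*(2*s - 3) + 324*6**s*(s + 1)*(2*s - 3) + 9*(s + 1)**2*(2*s - 3) + 18*(s + 1)*(s + 2)*(2*s - 3)*log(2) + 18*(s + 2)*(2*s - 3))/(18*(s + 1)**2*(s + 2)*(2*s - 3))
  -2 < Re(s) < 3/2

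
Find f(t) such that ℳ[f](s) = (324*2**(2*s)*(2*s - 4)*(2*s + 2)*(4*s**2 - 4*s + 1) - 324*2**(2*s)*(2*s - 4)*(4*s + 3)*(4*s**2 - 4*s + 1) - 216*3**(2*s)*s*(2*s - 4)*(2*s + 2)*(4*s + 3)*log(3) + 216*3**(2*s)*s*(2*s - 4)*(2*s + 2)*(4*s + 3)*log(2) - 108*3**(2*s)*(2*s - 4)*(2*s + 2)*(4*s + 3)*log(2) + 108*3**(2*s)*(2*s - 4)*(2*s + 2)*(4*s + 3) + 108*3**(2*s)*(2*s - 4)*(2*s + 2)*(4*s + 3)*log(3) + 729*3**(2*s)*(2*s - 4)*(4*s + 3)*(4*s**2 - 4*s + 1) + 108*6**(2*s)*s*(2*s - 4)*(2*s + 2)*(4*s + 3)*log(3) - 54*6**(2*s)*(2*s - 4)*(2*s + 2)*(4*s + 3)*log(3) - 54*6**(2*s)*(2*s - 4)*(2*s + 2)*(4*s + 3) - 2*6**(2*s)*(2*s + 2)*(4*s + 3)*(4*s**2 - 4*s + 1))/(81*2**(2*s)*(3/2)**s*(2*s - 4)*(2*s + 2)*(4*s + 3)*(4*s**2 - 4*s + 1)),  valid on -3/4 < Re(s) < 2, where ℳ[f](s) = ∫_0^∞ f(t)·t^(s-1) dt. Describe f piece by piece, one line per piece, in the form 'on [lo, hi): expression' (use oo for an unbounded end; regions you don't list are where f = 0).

on [0, 2/3): 2**(1/4)*3**(3/4)*t**(3/4)/2
on [2/3, 3/2): 3*t
on [3/2, 6): sqrt(6)*log(sqrt(6)*sqrt(t)/2)/(3*sqrt(t))
on [6, oo): 4/(9*t**2)

invert the common scale on t to get t**(3/4) on [0, 1); 2*t on [1, 9/4); log(sqrt(t))/sqrt(t) on [9/4, 9); …
remove the power substitution first: t**(3/2) on [0, 1); 2*t**2 on [1, 3/2); log(t)/t on [3/2, 3); …
linearity at 2/3, 3/2, 6 turns ℳ[f](s) into 4 summed integrals
between 0 and 2/3 the integrand is 2**(1/4)*3**(3/4)*t**(3/4)/2·t^(s-1)
between 2/3 and 3/2 the integrand is 3*t·t^(s-1)
∫ over [3/2, 6) of sqrt(6)*log(sqrt(6)*sqrt(t)/2)/(3*sqrt(t))·t^(s-1) joins the sum
for t in [6, ∞): the term is ∫ 4/(9*t**2)·t^(s-1)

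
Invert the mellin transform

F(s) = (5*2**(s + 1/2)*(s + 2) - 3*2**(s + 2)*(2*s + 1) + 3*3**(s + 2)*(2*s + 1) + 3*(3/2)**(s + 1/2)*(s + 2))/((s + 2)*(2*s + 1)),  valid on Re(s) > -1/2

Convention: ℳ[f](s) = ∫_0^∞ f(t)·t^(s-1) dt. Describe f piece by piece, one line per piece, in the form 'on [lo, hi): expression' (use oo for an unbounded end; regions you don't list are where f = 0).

on [0, 3/2): 4*sqrt(t)
on [3/2, 2): 5*sqrt(t)/2
on [2, 3): 3*t**2

linearity at 3/2, 2 turns ℳ[f](s) into 3 summed integrals
piece [0, 3/2): integrate 4*sqrt(t) against the kernel
over [3/2, 2), the kernel integral of 5*sqrt(t)/2 enters the sum
between 2 and 3 the integrand is 3*t**2·t^(s-1)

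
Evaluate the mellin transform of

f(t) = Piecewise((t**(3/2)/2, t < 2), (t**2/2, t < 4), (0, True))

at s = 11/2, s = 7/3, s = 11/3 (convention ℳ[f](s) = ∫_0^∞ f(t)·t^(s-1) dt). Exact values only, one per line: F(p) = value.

F(11/2) = 230336/105 - 128*sqrt(2)/15
F(7/3) = -24*2**(1/3)/13 + 24*2**(5/6)/23 + 384*2**(2/3)/13
F(11/3) = -48*2**(2/3)/17 + 96*2**(1/6)/31 + 3072*2**(1/3)/17

split f at 2: ℳ[f](s) collects 2 kernel integrals
piece [0, 2): integrate t**(3/2)/2 against the kernel
segment [2, 4) carries t**2/2; integrate it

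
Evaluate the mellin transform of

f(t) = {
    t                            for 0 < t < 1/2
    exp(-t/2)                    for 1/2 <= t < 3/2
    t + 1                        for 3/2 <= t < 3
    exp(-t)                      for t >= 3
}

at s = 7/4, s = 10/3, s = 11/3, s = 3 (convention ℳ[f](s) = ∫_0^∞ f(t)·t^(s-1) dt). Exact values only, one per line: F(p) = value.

breakpoints 1/2, 3/2, 3: one integral from each of the 4 segments
∫ over [0, 1/2) of t·t^(s-1) joins the sum
over [1/2, 3/2), the kernel integral of exp(-t/2) enters the sum
between 3/2 and 3 the integrand is (t + 1)·t^(s-1)
for t in [3, ∞): the term is ∫ exp(-t)·t^(s-1)

F(7/4) = 2**(1/4)*(-308*sqrt(2)*uppergamma(7/4, 3/4) - 129*3**(3/4) + 7 + 77*2**(3/4)*uppergamma(7/4, 3) + 308*sqrt(2)*uppergamma(7/4, 1/4) + 384*6**(3/4))/154
F(10/3) = 2**(2/3)*(-8320*2**(2/3)*uppergamma(10/3, 3/4) - 2268*3**(1/3) + 15 + 1040*2**(1/3)*uppergamma(10/3, 3) + 8320*2**(2/3)*uppergamma(10/3, 1/4) + 27864*6**(1/3))/2080
F(11/3) = 2**(1/3)*(-39424*2**(1/3)*uppergamma(11/3, 3/4) - 4941*3**(2/3) + 33 + 2464*2**(2/3)*uppergamma(11/3, 3) + 39424*2**(1/3)*uppergamma(11/3, 1/4) + 60912*6**(2/3))/4928
F(3) = -65*exp(-3/4)/2 + 17*exp(-3) + 41*exp(-1/4)/2 + 215/8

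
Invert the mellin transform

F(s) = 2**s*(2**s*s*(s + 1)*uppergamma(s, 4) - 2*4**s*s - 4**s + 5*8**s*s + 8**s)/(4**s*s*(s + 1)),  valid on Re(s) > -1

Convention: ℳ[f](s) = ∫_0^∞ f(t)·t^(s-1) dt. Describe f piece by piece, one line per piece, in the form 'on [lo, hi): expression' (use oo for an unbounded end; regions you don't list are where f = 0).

reversing the common scale on t: t on [0, 1); 2*t + 1 on [1, 2); exp(-2*t) on [2, ∞)
cuts at 2, 4: linearity sums the 3 kernel integrals
∫ over [0, 2) of t/2·t^(s-1) joins the sum
the [2, 4) slice contributes ∫ (t + 1)·t^(s-1) dt
the [4, ∞) slice contributes ∫ exp(-t)·t^(s-1) dt

on [0, 2): t/2
on [2, 4): t + 1
on [4, oo): exp(-t)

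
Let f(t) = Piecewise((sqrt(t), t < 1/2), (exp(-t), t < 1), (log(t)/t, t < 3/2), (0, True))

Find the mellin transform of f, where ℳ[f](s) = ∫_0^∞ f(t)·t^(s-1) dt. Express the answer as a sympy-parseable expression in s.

(3*2**s*(2*s + 1)*(s**2 - 2*s + 1)*uppergamma(s, 1/2) - 3*2**s*(2*s + 1)*(s**2 - 2*s + 1)*uppergamma(s, 1) + 3*2**s*(2*s + 1) + 3**s*s*(2*s + 1)*(-2*log(2) + 2*log(3)) - 2*3**s*(2*s + 1) + 3**s*(2*s + 1)*(-2*log(3) + 2*log(2)) + 3*sqrt(2)*(s**2 - 2*s + 1))/(3*2**s*(2*s + 1)*(s**2 - 2*s + 1))
  Re(s) > -1/2

slice at 1/2, 1, transform all 3 pieces, and sum them
between 0 and 1/2 the integrand is sqrt(t)·t^(s-1)
[1/2, 1) adds the kernel integral of exp(-t)
on [1, 3/2): add ∫ log(t)/t·t^(s-1) dt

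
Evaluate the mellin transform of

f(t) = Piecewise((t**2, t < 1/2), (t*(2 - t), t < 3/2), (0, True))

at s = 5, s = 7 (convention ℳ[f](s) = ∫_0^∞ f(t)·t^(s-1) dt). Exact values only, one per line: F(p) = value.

F(5) = 3637/2688
F(7) = 9839/4608

invert the power substitution to get t**4 on [0, sqrt(2)/2); t**2*(2 - t**2) on [sqrt(2)/2, sqrt(6)/2)
invert the shared t-power to get t**2 on [0, sqrt(2)/2); 2 - t**2 on [sqrt(2)/2, sqrt(6)/2)
reversing the power substitution: t on [0, 1/2); 2 - t on [1/2, 3/2)
linearity at 1/2 turns ℳ[f](s) into 2 summed integrals
between 0 and 1/2 the integrand is t**2·t^(s-1)
on [1/2, 3/2): add ∫ t*(2 - t)·t^(s-1) dt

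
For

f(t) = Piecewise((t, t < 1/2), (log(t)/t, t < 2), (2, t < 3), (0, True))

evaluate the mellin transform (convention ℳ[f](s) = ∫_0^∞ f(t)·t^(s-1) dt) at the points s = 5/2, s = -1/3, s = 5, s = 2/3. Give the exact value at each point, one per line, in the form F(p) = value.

back out the shared t-power: t**2 on [0, 1/2); log(t) on [1/2, 2); 2*t on [2, 3)
split f at 1/2, 2: ℳ[f](s) collects 3 kernel integrals
∫ over [0, 1/2) of t·t^(s-1) joins the sum
piece [1/2, 2): integrate log(t)/t against the kernel
between 2 and 3 the integrand is 2·t^(s-1)

F(5/2) = sqrt(2)*(-9979 + 3780*log(2) + 9072*sqrt(6))/2520
F(-1/3) = 2**(1/3)*(-64*6**(2/3) - log(2**(12*2**(1/3) + 96)) + 120 + 183*2**(1/3))/64
F(5) = 257*log(2)/64 + 320281/3840
F(2/3) = 3*2**(1/3)*(-50*2**(1/3) - log(2**(10*2**(1/3) + 20)) + 10*6**(2/3) + 61)/20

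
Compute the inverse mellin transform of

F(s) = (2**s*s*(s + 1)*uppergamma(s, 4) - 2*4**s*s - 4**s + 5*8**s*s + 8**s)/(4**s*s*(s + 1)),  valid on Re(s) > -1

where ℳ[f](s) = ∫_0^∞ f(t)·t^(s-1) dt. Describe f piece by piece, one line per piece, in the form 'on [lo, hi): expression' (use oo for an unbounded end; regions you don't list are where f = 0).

f breaks at 1, 2 into 3 integrals to sum
segment [0, 1) carries t; integrate it
∫ over [1, 2) of (2*t + 1)·t^(s-1) joins the sum
piece [2, ∞): integrate exp(-2*t) against the kernel

on [0, 1): t
on [1, 2): 2*t + 1
on [2, oo): exp(-2*t)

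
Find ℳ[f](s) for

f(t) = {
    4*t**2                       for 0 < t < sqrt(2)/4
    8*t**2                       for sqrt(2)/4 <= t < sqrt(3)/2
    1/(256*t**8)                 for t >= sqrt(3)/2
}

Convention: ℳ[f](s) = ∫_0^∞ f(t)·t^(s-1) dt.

undo the common scale on t: t**2 on [0, sqrt(2)/2); 2*t**2 on [sqrt(2)/2, sqrt(3)); t**(-8) on [sqrt(3), ∞)
remove the power substitution first: t on [0, 1/2); 2*t on [1/2, 3); t**(-4) on [3, ∞)
treat the 3 regions marked off by sqrt(2)/4, sqrt(3)/2 separately and sum
over [0, sqrt(2)/4), the kernel integral of 4*t**2 enters the sum
the [sqrt(2)/4, sqrt(3)/2) slice contributes ∫ 8*t**2·t^(s-1) dt
for t in [sqrt(3)/2, ∞): the term is ∫ 1/(256*t**8)·t^(s-1)

(sqrt(2)/4)**s*(972*6**(s/2)*(s - 8) - 2*6**(s/2)*(s + 2) - 81*s + 648)/(162*(s - 8)*(s + 2))
  -2 < Re(s) < 8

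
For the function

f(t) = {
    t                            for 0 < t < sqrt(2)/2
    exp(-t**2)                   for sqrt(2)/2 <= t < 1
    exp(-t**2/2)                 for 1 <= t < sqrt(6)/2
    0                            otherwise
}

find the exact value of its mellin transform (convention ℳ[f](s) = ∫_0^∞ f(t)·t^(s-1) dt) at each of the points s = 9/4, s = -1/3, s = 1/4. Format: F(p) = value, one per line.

F(9/4) = -2**(1/8)*uppergamma(9/8, 3/4) - uppergamma(9/8, 1)/2 + 2**(3/8)/13 + uppergamma(9/8, 1/2)/2 + 2**(1/8)*uppergamma(9/8, 1/2)
F(-1/3) = -2**(5/6)*uppergamma(-1/6, 3/4)/4 - uppergamma(-1/6, 1)/2 + 2**(5/6)*uppergamma(-1/6, 1/2)/4 + uppergamma(-1/6, 1/2)/2 + 3*2**(2/3)/4
F(1/4) = -2**(1/8)*uppergamma(1/8, 3/4)/2 - uppergamma(1/8, 1)/2 + uppergamma(1/8, 1/2)/2 + 2**(1/8)*uppergamma(1/8, 1/2)/2 + 2*2**(3/8)/5

peel off the power substitution: sqrt(t) on [0, 1/2); exp(-t) on [1/2, 1); exp(-t/2) on [1, 3/2)
breakpoints sqrt(2)/2, 1: one integral from each of the 3 segments
on [0, sqrt(2)/2): add ∫ t·t^(s-1) dt
on [sqrt(2)/2, 1) integrate f = exp(-t**2) against the kernel
over [1, sqrt(6)/2), the kernel integral of exp(-t**2/2) enters the sum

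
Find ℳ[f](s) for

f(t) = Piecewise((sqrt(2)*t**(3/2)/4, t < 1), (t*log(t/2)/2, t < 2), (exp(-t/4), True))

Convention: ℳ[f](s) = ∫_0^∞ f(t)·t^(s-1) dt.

(2*2**(2*s)*(2*s + 3)*(s**2 + 2*s + 1)*uppergamma(s, 1/2) - 2*2**s*(2*s + 3) + s*(2*s + 3)*log(2) + 2*s + (2*s + 3)*log(2) + sqrt(2)*(s**2 + 2*s + 1) + 3)/(2*(2*s + 3)*(s**2 + 2*s + 1))
  Re(s) > -3/2

reversing the common scale on t: t**(3/2) on [0, 1/2); t*log(t) on [1/2, 1); exp(-t/2) on [1, ∞)
decompose at 1, 2; ℳ[f](s) sums the 3 pieces' integrals
∫ over [0, 1) of sqrt(2)*t**(3/2)/4·t^(s-1) joins the sum
for t in [1, 2): the term is ∫ t*log(t/2)/2·t^(s-1)
[2, ∞) adds the kernel integral of exp(-t/4)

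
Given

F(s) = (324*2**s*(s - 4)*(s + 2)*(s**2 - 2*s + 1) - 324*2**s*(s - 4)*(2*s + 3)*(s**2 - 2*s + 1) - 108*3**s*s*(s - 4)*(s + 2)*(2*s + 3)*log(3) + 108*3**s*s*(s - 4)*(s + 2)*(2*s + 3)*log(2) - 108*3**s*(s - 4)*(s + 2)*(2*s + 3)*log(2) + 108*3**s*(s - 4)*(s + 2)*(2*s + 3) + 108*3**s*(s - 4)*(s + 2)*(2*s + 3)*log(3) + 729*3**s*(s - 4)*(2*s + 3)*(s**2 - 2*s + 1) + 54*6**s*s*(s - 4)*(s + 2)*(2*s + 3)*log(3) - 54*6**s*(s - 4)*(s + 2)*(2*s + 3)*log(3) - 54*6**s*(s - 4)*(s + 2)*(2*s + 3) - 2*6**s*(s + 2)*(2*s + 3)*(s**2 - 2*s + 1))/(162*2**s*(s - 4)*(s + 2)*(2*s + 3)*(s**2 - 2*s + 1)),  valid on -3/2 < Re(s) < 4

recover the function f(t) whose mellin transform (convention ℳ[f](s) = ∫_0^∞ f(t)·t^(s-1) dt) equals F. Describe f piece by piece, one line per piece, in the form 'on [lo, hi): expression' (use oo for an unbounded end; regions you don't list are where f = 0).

on [0, 1): t**(3/2)
on [1, 3/2): 2*t**2
on [3/2, 3): log(t)/t
on [3, oo): t**(-4)

along the cuts 1, 3/2, 3, ℳ[f](s) splits into 4 integrals
on [0, 1): add ∫ t**(3/2)·t^(s-1) dt
on [1, 3/2): add ∫ 2*t**2·t^(s-1) dt
between 3/2 and 3 the integrand is log(t)/t·t^(s-1)
between 3 and ∞ the integrand is t**(-4)·t^(s-1)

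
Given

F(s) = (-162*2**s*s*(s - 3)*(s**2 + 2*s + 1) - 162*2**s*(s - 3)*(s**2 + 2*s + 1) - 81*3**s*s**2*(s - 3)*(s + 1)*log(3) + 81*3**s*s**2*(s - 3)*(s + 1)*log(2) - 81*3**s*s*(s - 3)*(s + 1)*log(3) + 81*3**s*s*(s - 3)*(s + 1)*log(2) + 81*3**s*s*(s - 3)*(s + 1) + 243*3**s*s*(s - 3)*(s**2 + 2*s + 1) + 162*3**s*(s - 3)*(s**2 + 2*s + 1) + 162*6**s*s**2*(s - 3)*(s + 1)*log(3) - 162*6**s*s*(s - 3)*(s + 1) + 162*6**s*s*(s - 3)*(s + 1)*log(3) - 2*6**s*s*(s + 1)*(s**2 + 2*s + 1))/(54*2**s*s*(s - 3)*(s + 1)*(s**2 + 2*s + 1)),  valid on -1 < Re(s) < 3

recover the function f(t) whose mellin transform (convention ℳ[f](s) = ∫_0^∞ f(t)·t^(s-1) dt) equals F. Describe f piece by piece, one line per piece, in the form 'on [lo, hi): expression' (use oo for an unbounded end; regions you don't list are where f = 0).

on [0, 1): t
on [1, 3/2): t + 3
on [3/2, 3): t*log(t)
on [3, oo): t**(-3)

breakpoints 1, 3/2, 3: one integral from each of the 4 segments
segment 0 to 1 holds t; add its integral
over [1, 3/2), the kernel integral of (t + 3) enters the sum
over [3/2, 3), the kernel integral of t*log(t) enters the sum
∫ over [3, ∞) of t**(-3)·t^(s-1) joins the sum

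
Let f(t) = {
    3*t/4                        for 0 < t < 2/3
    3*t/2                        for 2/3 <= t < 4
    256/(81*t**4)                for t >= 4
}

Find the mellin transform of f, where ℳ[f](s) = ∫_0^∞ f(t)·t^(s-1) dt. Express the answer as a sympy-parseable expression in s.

(970*12**s*s - 3890*12**s - 81*2**s*s + 324*2**s)/(162*3**s*(s**2 - 3*s - 4))
  -1 < Re(s) < 4

peel off the common scale on t: 3*t/2 on [0, 1/3); 3*t on [1/3, 2); 16/(81*t**4) on [2, ∞)
the common scale on t comes off first: t on [0, 1/2); 2*t on [1/2, 3); t**(-4) on [3, ∞)
cuts at 2/3, 4: linearity sums the 3 kernel integrals
the [0, 2/3) slice contributes ∫ 3*t/4·t^(s-1) dt
[2/3, 4) adds the kernel integral of 3*t/2
segment [4, ∞) carries 256/(81*t**4); integrate it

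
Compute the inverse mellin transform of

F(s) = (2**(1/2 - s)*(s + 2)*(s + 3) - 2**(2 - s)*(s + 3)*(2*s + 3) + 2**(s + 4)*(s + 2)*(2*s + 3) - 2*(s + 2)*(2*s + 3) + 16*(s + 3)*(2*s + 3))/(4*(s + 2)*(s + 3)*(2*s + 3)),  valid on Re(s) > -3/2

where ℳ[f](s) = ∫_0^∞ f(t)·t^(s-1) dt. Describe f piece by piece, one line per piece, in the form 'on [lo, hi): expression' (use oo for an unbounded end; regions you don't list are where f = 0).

treat the 3 regions marked off by 1/2, 1 separately and sum
∫ t**(3/2)/2·t^(s-1) over [0, 1/2)
piece [1/2, 1): integrate 4*t**2 against the kernel
the [1, 2) slice contributes ∫ t**3/2·t^(s-1) dt

on [0, 1/2): t**(3/2)/2
on [1/2, 1): 4*t**2
on [1, 2): t**3/2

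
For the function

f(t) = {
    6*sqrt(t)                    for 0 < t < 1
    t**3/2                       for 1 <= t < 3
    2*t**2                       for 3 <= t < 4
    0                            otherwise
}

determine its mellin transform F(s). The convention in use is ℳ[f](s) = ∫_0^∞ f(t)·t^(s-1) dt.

(128*2**(2*s)*s**2 + 448*2**(2*s)*s + 192*2**(2*s) - 18*3**s*s**2 - 117*3**s*s - 54*3**s + 22*s**2 + 115*s + 142)/(2*(2*s**3 + 11*s**2 + 17*s + 6))
  Re(s) > -1/2

slice at 1, 3, transform all 3 pieces, and sum them
for t in [0, 1): the term is ∫ 6*sqrt(t)·t^(s-1)
on [1, 3): add ∫ t**3/2·t^(s-1) dt
∫ 2*t**2·t^(s-1) over [3, 4)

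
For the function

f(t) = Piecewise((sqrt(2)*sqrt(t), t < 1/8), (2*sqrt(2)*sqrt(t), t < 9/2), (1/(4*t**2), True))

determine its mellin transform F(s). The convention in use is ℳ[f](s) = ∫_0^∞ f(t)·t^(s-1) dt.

(-36**s*(2*s + 1) + 972*6**(2*s)*(s - 2) - 81*s + 162)/(81*8**s*(s - 2)*(2*s + 1))
  -1/2 < Re(s) < 2

back out the common scale on t: sqrt(t) on [0, 1/4); 2*sqrt(t) on [1/4, 9); t**(-2) on [9, ∞)
reversing the power substitution: t on [0, 1/2); 2*t on [1/2, 3); t**(-4) on [3, ∞)
integrate the 3 segments split at 1/8, 9/2, then add the results
∫ sqrt(2)*sqrt(t)·t^(s-1) over [0, 1/8)
piece [1/8, 9/2): integrate 2*sqrt(2)*sqrt(t) against the kernel
over [9/2, ∞), the kernel integral of 1/(4*t**2) enters the sum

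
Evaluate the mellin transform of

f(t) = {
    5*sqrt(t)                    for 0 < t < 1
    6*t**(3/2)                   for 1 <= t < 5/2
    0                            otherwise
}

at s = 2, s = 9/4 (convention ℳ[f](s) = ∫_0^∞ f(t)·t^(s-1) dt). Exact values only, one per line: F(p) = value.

F(2) = 2/7 + 375*sqrt(10)/28
F(9/4) = 12/55 + 25*2**(1/4)*5**(3/4)/2

f breaks at 1 into 2 integrals to sum
segment 0 to 1 holds 5*sqrt(t); add its integral
the [1, 5/2) slice contributes ∫ 6*t**(3/2)·t^(s-1) dt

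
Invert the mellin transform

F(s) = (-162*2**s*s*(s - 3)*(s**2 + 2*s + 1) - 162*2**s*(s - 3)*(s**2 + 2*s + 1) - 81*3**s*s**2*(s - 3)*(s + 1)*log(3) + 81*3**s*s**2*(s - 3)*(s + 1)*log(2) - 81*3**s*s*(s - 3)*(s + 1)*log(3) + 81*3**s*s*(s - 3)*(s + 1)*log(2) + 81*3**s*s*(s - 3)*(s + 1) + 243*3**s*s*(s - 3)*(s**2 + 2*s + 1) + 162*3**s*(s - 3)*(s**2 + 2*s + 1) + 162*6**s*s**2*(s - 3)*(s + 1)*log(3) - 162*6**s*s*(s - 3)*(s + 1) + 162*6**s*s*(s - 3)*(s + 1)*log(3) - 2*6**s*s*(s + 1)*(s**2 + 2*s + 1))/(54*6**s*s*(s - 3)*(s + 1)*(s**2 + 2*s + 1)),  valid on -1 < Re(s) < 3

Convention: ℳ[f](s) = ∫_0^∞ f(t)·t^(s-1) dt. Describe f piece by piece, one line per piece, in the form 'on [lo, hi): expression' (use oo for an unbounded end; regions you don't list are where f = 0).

on [0, 1/3): 3*t
on [1/3, 1/2): 3*t + 3
on [1/2, 1): 3*t*log(3*t)
on [1, oo): 1/(27*t**3)

the common scale on t comes off first: t on [0, 1); t + 3 on [1, 3/2); t*log(t) on [3/2, 3); …
linearity at 1/3, 1/2, 1 turns ℳ[f](s) into 4 summed integrals
the [0, 1/3) slice contributes ∫ 3*t·t^(s-1) dt
∫ (3*t + 3)·t^(s-1) over [1/3, 1/2)
on [1/2, 1): add ∫ 3*t*log(3*t)·t^(s-1) dt
for t in [1, ∞): the term is ∫ 1/(27*t**3)·t^(s-1)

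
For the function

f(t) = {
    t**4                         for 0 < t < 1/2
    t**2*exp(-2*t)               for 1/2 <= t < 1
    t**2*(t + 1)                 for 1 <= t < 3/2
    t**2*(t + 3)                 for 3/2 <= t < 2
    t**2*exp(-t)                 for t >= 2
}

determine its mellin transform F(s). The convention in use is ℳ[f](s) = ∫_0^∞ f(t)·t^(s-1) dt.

reversing the shared t-power: t**2 on [0, 1/2); exp(-2*t) on [1/2, 1); t + 1 on [1, 3/2); …
along the cuts 1/2, 1, 3/2, 2, ℳ[f](s) splits into 5 integrals
∫ t**4·t^(s-1) over [0, 1/2)
between 1/2 and 1 the integrand is t**2*exp(-2*t)·t^(s-1)
segment [1, 3/2) carries t**2*(t + 1); integrate it
on [3/2, 2) integrate f = t**2*(t + 3) against the kernel
∫ t**2*exp(-t)·t^(s-1) over [2, ∞)

(320*2**(2*s)*(s + 2)*(s + 4) + 192*2**(2*s)*(s + 4) + 16*2**s*(s + 2)*(s + 3)*(s + 4)*uppergamma(s + 2, 2) - 32*2**s*(s + 2)*(s + 4) - 16*2**s*(s + 4) - 72*3**s*(s + 2)*(s + 4) - 72*3**s*(s + 4) + 4*(s + 2)*(s + 3)*(s + 4)*uppergamma(s + 2, 1) - 4*(s + 2)*(s + 3)*(s + 4)*uppergamma(s + 2, 2) + (s + 2)*(s + 3))/(16*2**s*(s + 2)*(s + 3)*(s + 4))
  Re(s) > -4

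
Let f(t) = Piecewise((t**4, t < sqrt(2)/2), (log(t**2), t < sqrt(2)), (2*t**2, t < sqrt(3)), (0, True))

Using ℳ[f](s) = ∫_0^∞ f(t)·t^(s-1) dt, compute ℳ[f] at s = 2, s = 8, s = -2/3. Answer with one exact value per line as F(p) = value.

the power substitution comes off first: t**2 on [0, 1/2); log(t) on [1/2, 2); 2*t on [2, 3)
f breaks at sqrt(2)/2, sqrt(2) into 3 integrals to sum
[0, sqrt(2)/2) adds the kernel integral of t**4
on [sqrt(2)/2, sqrt(2)) integrate f = log(t**2) against the kernel
over [sqrt(2), sqrt(3)), the kernel integral of 2*t**2 enters the sum

F(2) = 5*log(2)/4 + 85/48
F(8) = 257*log(2)/128 + 320281/7680
F(-2/3) = 3*2**(1/3)*(-50*2**(1/3) - log(2**(10*2**(1/3) + 20)) + 10*6**(2/3) + 61)/40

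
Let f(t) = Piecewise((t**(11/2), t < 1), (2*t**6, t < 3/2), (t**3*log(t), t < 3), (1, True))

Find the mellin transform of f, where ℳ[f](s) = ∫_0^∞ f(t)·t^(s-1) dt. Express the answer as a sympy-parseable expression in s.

2**(-s - 4)*(324*2**(s + 4)*s*(s + 6)*(-2*s + (s + 4)**2 - 7) - 324*2**(s + 4)*s*(2*s + 11)*(-2*s + (s + 4)**2 - 7) - 108*3**(s + 4)*s*(s + 4)*(s + 6)*(2*s + 11)*log(3) + 108*3**(s + 4)*s*(s + 4)*(s + 6)*(2*s + 11)*log(2) - 108*3**(s + 4)*s*(s + 6)*(2*s + 11)*log(2) + 108*3**(s + 4)*s*(s + 6)*(2*s + 11) + 108*3**(s + 4)*s*(s + 6)*(2*s + 11)*log(3) + 729*3**(s + 4)*s*(2*s + 11)*(-2*s + (s + 4)**2 - 7) + 54*6**(s + 4)*s*(s + 4)*(s + 6)*(2*s + 11)*log(3) - 54*6**(s + 4)*s*(s + 6)*(2*s + 11)*log(3) - 54*6**(s + 4)*s*(s + 6)*(2*s + 11) - 2*6**(s + 4)*(s + 6)*(2*s + 11)*(-2*s + (s + 4)**2 - 7))/(162*s*(s + 6)*(2*s + 11)*(-2*s + (s + 4)**2 - 7))
  -11/2 < Re(s) < 0

the shared t-power comes off first: t**(7/2) on [0, 1); 2*t**4 on [1, 3/2); t*log(t) on [3/2, 3); …
remove the shared t-power first: t**(3/2) on [0, 1); 2*t**2 on [1, 3/2); log(t)/t on [3/2, 3); …
split f at 1, 3/2, 3: ℳ[f](s) collects 4 kernel integrals
[0, 1) adds the kernel integral of t**(11/2)
segment [1, 3/2) carries 2*t**6; integrate it
between 3/2 and 3 the integrand is t**3*log(t)·t^(s-1)
between 3 and ∞ the integrand is 1·t^(s-1)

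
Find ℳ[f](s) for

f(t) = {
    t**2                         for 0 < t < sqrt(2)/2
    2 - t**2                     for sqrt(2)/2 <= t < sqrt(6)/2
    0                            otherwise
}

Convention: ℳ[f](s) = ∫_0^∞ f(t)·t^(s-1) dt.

remove the power substitution first: t on [0, 1/2); 2 - t on [1/2, 3/2)
integrate the 2 segments split at sqrt(2)/2, then add the results
the [0, sqrt(2)/2) slice contributes ∫ t**2·t^(s-1) dt
the [sqrt(2)/2, sqrt(6)/2) slice contributes ∫ (2 - t**2)·t^(s-1) dt

(3**(s/2)*s/2 + 4*3**(s/2) - s - 4)/(2*2**(s/2)*s*(s/2 + 1))
  Re(s) > -2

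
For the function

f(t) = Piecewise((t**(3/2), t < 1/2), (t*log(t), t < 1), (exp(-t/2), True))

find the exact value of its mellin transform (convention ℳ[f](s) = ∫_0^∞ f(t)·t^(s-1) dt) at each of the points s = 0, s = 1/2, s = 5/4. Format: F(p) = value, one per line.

F(0) = -1/2 + sqrt(2)/6 + log(2)/2 - Ei(-1/2)
F(1/2) = sqrt(2)*(-23*sqrt(2) + 16 + 24*log(2) + 144*sqrt(pi)*erfc(sqrt(2)/2))/144
F(5/4) = 2**(3/4)*(-352*2**(1/4) + 88 + 81*sqrt(2) + 198*log(2) + 3564*sqrt(2)*uppergamma(5/4, 1/2))/3564

slice at 1/2, 1, transform all 3 pieces, and sum them
∫ over [0, 1/2) of t**(3/2)·t^(s-1) joins the sum
for t in [1/2, 1): the term is ∫ t*log(t)·t^(s-1)
on [1, ∞) integrate f = exp(-t/2) against the kernel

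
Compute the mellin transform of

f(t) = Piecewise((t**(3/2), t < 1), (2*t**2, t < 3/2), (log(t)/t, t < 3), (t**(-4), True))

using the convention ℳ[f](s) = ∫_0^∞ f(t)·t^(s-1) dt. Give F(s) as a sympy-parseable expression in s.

slice at 1, 3/2, 3, transform all 4 pieces, and sum them
for t in [0, 1): the term is ∫ t**(3/2)·t^(s-1)
piece [1, 3/2): integrate 2*t**2 against the kernel
segment 3/2 to 3 holds log(t)/t; add its integral
∫ t**(-4)·t^(s-1) over [3, ∞)

(324*2**s*(s - 4)*(s + 2)*(s**2 - 2*s + 1) - 324*2**s*(s - 4)*(2*s + 3)*(s**2 - 2*s + 1) - 108*3**s*s*(s - 4)*(s + 2)*(2*s + 3)*log(3) + 108*3**s*s*(s - 4)*(s + 2)*(2*s + 3)*log(2) - 108*3**s*(s - 4)*(s + 2)*(2*s + 3)*log(2) + 108*3**s*(s - 4)*(s + 2)*(2*s + 3) + 108*3**s*(s - 4)*(s + 2)*(2*s + 3)*log(3) + 729*3**s*(s - 4)*(2*s + 3)*(s**2 - 2*s + 1) + 54*6**s*s*(s - 4)*(s + 2)*(2*s + 3)*log(3) - 54*6**s*(s - 4)*(s + 2)*(2*s + 3)*log(3) - 54*6**s*(s - 4)*(s + 2)*(2*s + 3) - 2*6**s*(s + 2)*(2*s + 3)*(s**2 - 2*s + 1))/(162*2**s*(s - 4)*(s + 2)*(2*s + 3)*(s**2 - 2*s + 1))
  -3/2 < Re(s) < 4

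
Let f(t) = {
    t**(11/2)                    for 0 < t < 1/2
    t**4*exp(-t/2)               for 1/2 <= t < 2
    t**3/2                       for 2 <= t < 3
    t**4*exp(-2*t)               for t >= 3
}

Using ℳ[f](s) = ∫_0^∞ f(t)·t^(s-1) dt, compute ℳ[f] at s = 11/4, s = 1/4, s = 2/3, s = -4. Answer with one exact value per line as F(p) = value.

F(11/4) = -64*2**(3/4)*uppergamma(27/4, 1) - 270313*2**(3/4)/97152 + 2**(1/4)*uppergamma(27/4, 6)/128 + 486*3**(3/4)/23 + 64*2**(3/4)*uppergamma(27/4, 1/4)
F(1/4) = -16*2**(1/4)*uppergamma(17/4, 1) - 5875*2**(1/4)/4784 + 2**(3/4)*uppergamma(17/4, 6)/32 + 54*3**(1/4)/13 + 16*2**(1/4)*uppergamma(17/4, 1/4)
F(2/3) = -16*2**(2/3)*uppergamma(14/3, 1) - 12*2**(2/3)/11 + 3*2**(5/6)/2368 + 2**(1/3)*uppergamma(14/3, 6)/32 + 81*3**(2/3)/22 + 16*2**(2/3)*uppergamma(14/3, 1/4)
F(-4) = Ei(-1) - Ei(-6) + 1/12 + sqrt(2)/6 - Ei(-1/4)

remove the shared t-power first: t**(7/2) on [0, 1/2); t**2*exp(-t/2) on [1/2, 2); t/2 on [2, 3); …
back out the shared t-power: t**(3/2) on [0, 1/2); exp(-t/2) on [1/2, 2); 1/(2*t) on [2, 3); …
slice at 1/2, 2, 3, transform all 4 pieces, and sum them
segment 0 to 1/2 holds t**(11/2); add its integral
[1/2, 2) adds the kernel integral of t**4*exp(-t/2)
for t in [2, 3): the term is ∫ t**3/2·t^(s-1)
the [3, ∞) slice contributes ∫ t**4*exp(-2*t)·t^(s-1) dt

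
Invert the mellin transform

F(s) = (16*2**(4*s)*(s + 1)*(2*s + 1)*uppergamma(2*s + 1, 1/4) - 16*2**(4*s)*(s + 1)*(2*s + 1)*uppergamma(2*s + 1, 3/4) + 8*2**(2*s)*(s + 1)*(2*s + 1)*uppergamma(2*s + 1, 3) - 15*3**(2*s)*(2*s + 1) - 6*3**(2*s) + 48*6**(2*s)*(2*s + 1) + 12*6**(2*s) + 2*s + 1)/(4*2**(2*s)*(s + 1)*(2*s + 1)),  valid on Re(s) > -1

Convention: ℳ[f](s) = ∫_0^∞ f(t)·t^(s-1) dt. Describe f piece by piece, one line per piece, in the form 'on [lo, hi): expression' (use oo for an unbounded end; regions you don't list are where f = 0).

on [0, 1/4): t
on [1/4, 9/4): sqrt(t)*exp(-sqrt(t)/2)
on [9/4, 9): sqrt(t)*(sqrt(t) + 1)
on [9, oo): sqrt(t)*exp(-sqrt(t))

the power substitution comes off first: t**2 on [0, 1/2); t*exp(-t/2) on [1/2, 3/2); t*(t + 1) on [3/2, 3); …
back out the shared t-power: t on [0, 1/2); exp(-t/2) on [1/2, 3/2); t + 1 on [3/2, 3); …
cuts at 1/4, 9/4, 9: linearity sums the 4 kernel integrals
segment [0, 1/4) carries t; integrate it
[1/4, 9/4) adds the kernel integral of sqrt(t)*exp(-sqrt(t)/2)
segment [9/4, 9) carries sqrt(t)*(sqrt(t) + 1); integrate it
piece [9, ∞): integrate sqrt(t)*exp(-sqrt(t)) against the kernel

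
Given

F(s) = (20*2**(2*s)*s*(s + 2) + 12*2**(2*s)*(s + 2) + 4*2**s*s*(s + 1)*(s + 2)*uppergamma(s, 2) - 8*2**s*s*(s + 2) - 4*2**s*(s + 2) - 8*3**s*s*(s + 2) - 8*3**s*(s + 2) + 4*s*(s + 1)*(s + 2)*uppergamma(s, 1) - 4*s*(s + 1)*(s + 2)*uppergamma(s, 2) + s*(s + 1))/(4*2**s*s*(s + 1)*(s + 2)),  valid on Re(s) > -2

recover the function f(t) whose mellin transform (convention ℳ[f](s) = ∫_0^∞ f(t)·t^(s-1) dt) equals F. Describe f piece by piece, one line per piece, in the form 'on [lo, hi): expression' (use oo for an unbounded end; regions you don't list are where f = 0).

on [0, 1/2): t**2
on [1/2, 1): exp(-2*t)
on [1, 3/2): t + 1
on [3/2, 2): t + 3
on [2, oo): exp(-t)

linearity at 1/2, 1, 3/2, 2 turns ℳ[f](s) into 5 summed integrals
∫ over [0, 1/2) of t**2·t^(s-1) joins the sum
on [1/2, 1) integrate f = exp(-2*t) against the kernel
∫ (t + 1)·t^(s-1) over [1, 3/2)
on [3/2, 2) integrate f = (t + 3) against the kernel
segment [2, ∞) carries exp(-t); integrate it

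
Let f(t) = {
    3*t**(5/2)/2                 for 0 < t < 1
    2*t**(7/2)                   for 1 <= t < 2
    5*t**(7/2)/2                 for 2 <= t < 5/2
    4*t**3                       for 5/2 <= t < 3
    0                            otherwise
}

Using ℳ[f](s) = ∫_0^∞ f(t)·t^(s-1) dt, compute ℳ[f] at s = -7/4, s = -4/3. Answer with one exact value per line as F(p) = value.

F(-7/4) = -4*2**(3/4)*5**(1/4) - 4*2**(3/4)/7 + 6/7 + 25*2**(1/4)*5**(3/4)/14 + 48*3**(1/4)/5
F(-4/3) = -3*2**(1/3)*5**(2/3) - 12*2**(1/6)/13 + 33/91 + 375*2**(5/6)*5**(1/6)/104 + 36*3**(2/3)/5

along the cuts 1, 2, 5/2, ℳ[f](s) splits into 4 integrals
segment [0, 1) carries 3*t**(5/2)/2; integrate it
segment [1, 2) carries 2*t**(7/2); integrate it
between 2 and 5/2 the integrand is 5*t**(7/2)/2·t^(s-1)
∫ over [5/2, 3) of 4*t**3·t^(s-1) joins the sum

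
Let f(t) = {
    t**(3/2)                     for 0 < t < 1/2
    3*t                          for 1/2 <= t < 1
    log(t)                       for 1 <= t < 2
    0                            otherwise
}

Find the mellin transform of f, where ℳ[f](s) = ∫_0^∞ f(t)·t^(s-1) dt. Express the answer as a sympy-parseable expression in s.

(-2*2**(2*s)*(s + 1)*(2*s + 3) + 6*2**s*s**2*(2*s + 3) + 2*2**s*(s + 1)*(2*s + 3) + 4**s*s*(s + 1)*(2*s + 3)*log(4) + sqrt(2)*s**2*(s + 1) - 3*s**2*(2*s + 3))/(2*2**s*s**2*(s + 1)*(2*s + 3))
  Re(s) > -3/2

slice at 1/2, 1, transform all 3 pieces, and sum them
[0, 1/2) adds the kernel integral of t**(3/2)
over [1/2, 1), the kernel integral of 3*t enters the sum
∫ over [1, 2) of log(t)·t^(s-1) joins the sum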